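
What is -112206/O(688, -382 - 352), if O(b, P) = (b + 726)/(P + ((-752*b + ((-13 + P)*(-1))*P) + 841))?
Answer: 59781505401/707 ≈ 8.4557e+7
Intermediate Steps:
O(b, P) = (726 + b)/(841 + P - 752*b + P*(13 - P)) (O(b, P) = (726 + b)/(P + ((-752*b + (13 - P)*P) + 841)) = (726 + b)/(P + ((-752*b + P*(13 - P)) + 841)) = (726 + b)/(P + (841 - 752*b + P*(13 - P))) = (726 + b)/(841 + P - 752*b + P*(13 - P)))
-112206/O(688, -382 - 352) = -112206*(-841 + (-382 - 352)² - 14*(-382 - 352) + 752*688)/(-726 - 1*688) = -112206*(-841 + (-734)² - 14*(-734) + 517376)/(-726 - 688) = -112206/(-1414/(-841 + 538756 + 10276 + 517376)) = -112206/(-1414/1065567) = -112206*(-1065567/1414) = 59781505401/707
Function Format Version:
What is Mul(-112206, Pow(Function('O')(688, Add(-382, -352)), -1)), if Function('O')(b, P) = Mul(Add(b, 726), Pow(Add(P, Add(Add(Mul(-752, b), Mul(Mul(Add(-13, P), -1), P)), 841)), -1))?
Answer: Rational(59781505401, 707) ≈ 8.4557e+7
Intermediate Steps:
Function('O')(b, P) = Mul(Pow(Add(841, P, Mul(-752, b), Mul(P, Add(13, Mul(-1, P)))), -1), Add(726, b)) (Function('O')(b, P) = Mul(Add(726, b), Pow(Add(P, Add(Add(Mul(-752, b), Mul(Add(13, Mul(-1, P)), P)), 841)), -1)) = Mul(Add(726, b), Pow(Add(P, Add(Add(Mul(-752, b), Mul(P, Add(13, Mul(-1, P)))), 841)), -1)) = Mul(Add(726, b), Pow(Add(P, Add(841, Mul(-752, b), Mul(P, Add(13, Mul(-1, P))))), -1)) = Mul(Add(726, b), Pow(Add(841, P, Mul(-752, b), Mul(P, Add(13, Mul(-1, P)))), -1)) = Mul(Pow(Add(841, P, Mul(-752, b), Mul(P, Add(13, Mul(-1, P)))), -1), Add(726, b)))
Mul(-112206, Pow(Function('O')(688, Add(-382, -352)), -1)) = Mul(-112206, Pow(Mul(Pow(Add(-841, Pow(Add(-382, -352), 2), Mul(-14, Add(-382, -352)), Mul(752, 688)), -1), Add(-726, Mul(-1, 688))), -1)) = Mul(-112206, Pow(Mul(Pow(Add(-841, Pow(-734, 2), Mul(-14, -734), 517376), -1), Add(-726, -688)), -1)) = Mul(-112206, Pow(Mul(Pow(Add(-841, 538756, 10276, 517376), -1), -1414), -1)) = Mul(-112206, Pow(Mul(Pow(1065567, -1), -1414), -1)) = Mul(-112206, Pow(Mul(Rational(1, 1065567), -1414), -1)) = Mul(-112206, Pow(Rational(-1414, 1065567), -1)) = Mul(-112206, Rational(-1065567, 1414)) = Rational(59781505401, 707)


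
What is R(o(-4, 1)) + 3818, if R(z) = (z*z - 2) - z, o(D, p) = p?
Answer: 3816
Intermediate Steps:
R(z) = -2 + z² - z (R(z) = (z² - 2) - z = (-2 + z²) - z = -2 + z² - z)
R(o(-4, 1)) + 3818 = (-2 + 1² - 1*1) + 3818 = (-2 + 1 - 1) + 3818 = -2 + 3818 = 3816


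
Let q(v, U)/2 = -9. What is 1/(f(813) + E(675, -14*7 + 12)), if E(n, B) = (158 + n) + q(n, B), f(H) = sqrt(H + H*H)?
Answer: 815/2443 - sqrt(661782)/2443 ≈ 0.00061406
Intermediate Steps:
q(v, U) = -18 (q(v, U) = 2*(-9) = -18)
f(H) = sqrt(H + H**2)
E(n, B) = 140 + n (E(n, B) = (158 + n) - 18 = 140 + n)
1/(f(813) + E(675, -14*7 + 12)) = 1/(sqrt(813*(1 + 813)) + (140 + 675)) = 1/(sqrt(813*814) + 815) = 1/(sqrt(661782) + 815) = 1/(815 + sqrt(661782))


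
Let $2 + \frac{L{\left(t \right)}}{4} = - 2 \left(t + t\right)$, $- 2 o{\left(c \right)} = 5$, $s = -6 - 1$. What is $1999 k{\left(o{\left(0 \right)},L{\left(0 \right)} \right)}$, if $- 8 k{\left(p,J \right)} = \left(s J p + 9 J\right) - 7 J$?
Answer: $\frac{77961}{2} \approx 38981.0$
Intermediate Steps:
$s = -7$
$o{\left(c \right)} = - \frac{5}{2}$ ($o{\left(c \right)} = \left(- \frac{1}{2}\right) 5 = - \frac{5}{2}$)
$L{\left(t \right)} = -8 - 16 t$ ($L{\left(t \right)} = -8 + 4 \left(- 2 \left(t + t\right)\right) = -8 + 4 \left(- 2 \cdot 2 t\right) = -8 + 4 \left(- 4 t\right) = -8 - 16 t$)
$k{\left(p,J \right)} = - \frac{J}{4} + \frac{7 J p}{8}$ ($k{\left(p,J \right)} = - \frac{\left(- 7 J p + 9 J\right) - 7 J}{8} = - \frac{\left(9 J - 7 J p\right) - 7 J}{8} = - \frac{2 J - 7 J p}{8} = - \frac{J}{4} + \frac{7 J p}{8}$)
$1999 k{\left(o{\left(0 \right)},L{\left(0 \right)} \right)} = 1999 \frac{\left(-8 - 0\right) \left(-2 + 7 \left(- \frac{5}{2}\right)\right)}{8} = 1999 \frac{\left(-8 + 0\right) \left(-2 - \frac{35}{2}\right)}{8} = 1999 \cdot \frac{1}{8} \left(-8\right) \left(- \frac{39}{2}\right) = 1999 \cdot \frac{39}{2} = \frac{77961}{2}$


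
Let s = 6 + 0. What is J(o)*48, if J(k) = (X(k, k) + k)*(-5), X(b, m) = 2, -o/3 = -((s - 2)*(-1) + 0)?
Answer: 2400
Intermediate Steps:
s = 6
o = -12 (o = -(-3)*((6 - 2)*(-1) + 0) = -(-3)*(4*(-1) + 0) = -(-3)*(-4 + 0) = -(-3)*(-4) = -3*4 = -12)
J(k) = -10 - 5*k (J(k) = (2 + k)*(-5) = -10 - 5*k)
J(o)*48 = (-10 - 5*(-12))*48 = (-10 + 60)*48 = 50*48 = 2400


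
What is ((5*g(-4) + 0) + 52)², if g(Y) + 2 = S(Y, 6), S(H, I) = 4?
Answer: 3844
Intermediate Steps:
g(Y) = 2 (g(Y) = -2 + 4 = 2)
((5*g(-4) + 0) + 52)² = ((5*2 + 0) + 52)² = ((10 + 0) + 52)² = (10 + 52)² = 62² = 3844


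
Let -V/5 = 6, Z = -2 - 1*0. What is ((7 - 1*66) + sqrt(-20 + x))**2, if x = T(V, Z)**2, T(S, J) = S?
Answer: 4361 - 472*sqrt(55) ≈ 860.55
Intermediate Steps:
Z = -2 (Z = -2 + 0 = -2)
V = -30 (V = -5*6 = -30)
x = 900 (x = (-30)**2 = 900)
((7 - 1*66) + sqrt(-20 + x))**2 = ((7 - 1*66) + sqrt(-20 + 900))**2 = ((7 - 66) + sqrt(880))**2 = (-59 + 4*sqrt(55))**2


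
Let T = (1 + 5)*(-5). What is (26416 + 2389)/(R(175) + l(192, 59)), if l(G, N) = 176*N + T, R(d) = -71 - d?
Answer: 4115/1444 ≈ 2.8497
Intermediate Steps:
T = -30 (T = 6*(-5) = -30)
l(G, N) = -30 + 176*N (l(G, N) = 176*N - 30 = -30 + 176*N)
(26416 + 2389)/(R(175) + l(192, 59)) = (26416 + 2389)/((-71 - 1*175) + (-30 + 176*59)) = 28805/((-71 - 175) + (-30 + 10384)) = 28805/(-246 + 10354) = 28805/10108 = 28805*(1/10108) = 4115/1444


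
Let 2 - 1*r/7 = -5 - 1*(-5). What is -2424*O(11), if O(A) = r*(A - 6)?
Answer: -169680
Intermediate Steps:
r = 14 (r = 14 - 7*(-5 - 1*(-5)) = 14 - 7*(-5 + 5) = 14 - 7*0 = 14 + 0 = 14)
O(A) = -84 + 14*A (O(A) = 14*(A - 6) = 14*(-6 + A) = -84 + 14*A)
-2424*O(11) = -2424*(-84 + 14*11) = -2424*(-84 + 154) = -2424*70 = -169680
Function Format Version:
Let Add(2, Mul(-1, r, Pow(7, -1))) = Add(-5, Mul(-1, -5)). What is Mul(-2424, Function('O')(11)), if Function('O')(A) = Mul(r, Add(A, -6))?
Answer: -169680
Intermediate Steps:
r = 14 (r = Add(14, Mul(-7, Add(-5, Mul(-1, -5)))) = Add(14, Mul(-7, Add(-5, 5))) = Add(14, Mul(-7, 0)) = Add(14, 0) = 14)
Function('O')(A) = Add(-84, Mul(14, A)) (Function('O')(A) = Mul(14, Add(A, -6)) = Mul(14, Add(-6, A)) = Add(-84, Mul(14, A)))
Mul(-2424, Function('O')(11)) = Mul(-2424, Add(-84, Mul(14, 11))) = Mul(-2424, Add(-84, 154)) = Mul(-2424, 70) = -169680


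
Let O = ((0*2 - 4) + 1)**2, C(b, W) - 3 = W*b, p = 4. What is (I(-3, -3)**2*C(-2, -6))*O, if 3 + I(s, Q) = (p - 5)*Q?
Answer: 0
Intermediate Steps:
C(b, W) = 3 + W*b
I(s, Q) = -3 - Q (I(s, Q) = -3 + (4 - 5)*Q = -3 - Q)
O = 9 (O = ((0 - 4) + 1)**2 = (-4 + 1)**2 = (-3)**2 = 9)
(I(-3, -3)**2*C(-2, -6))*O = ((-3 - 1*(-3))**2*(3 - 6*(-2)))*9 = ((-3 + 3)**2*(3 + 12))*9 = (0**2*15)*9 = (0*15)*9 = 0*9 = 0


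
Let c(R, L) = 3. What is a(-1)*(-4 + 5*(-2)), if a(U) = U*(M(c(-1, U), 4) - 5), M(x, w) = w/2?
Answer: -42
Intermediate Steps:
M(x, w) = w/2 (M(x, w) = w*(1/2) = w/2)
a(U) = -3*U (a(U) = U*((1/2)*4 - 5) = U*(2 - 5) = U*(-3) = -3*U)
a(-1)*(-4 + 5*(-2)) = (-3*(-1))*(-4 + 5*(-2)) = 3*(-4 - 10) = 3*(-14) = -42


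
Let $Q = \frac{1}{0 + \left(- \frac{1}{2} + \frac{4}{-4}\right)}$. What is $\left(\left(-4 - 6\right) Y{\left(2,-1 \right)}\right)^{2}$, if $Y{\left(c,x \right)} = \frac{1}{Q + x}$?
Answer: $36$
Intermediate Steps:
$Q = - \frac{2}{3}$ ($Q = \frac{1}{0 + \left(\left(-1\right) \frac{1}{2} + 4 \left(- \frac{1}{4}\right)\right)} = \frac{1}{0 - \frac{3}{2}} = \frac{1}{- \frac{3}{2}} = - \frac{2}{3} \approx -0.66667$)
$Y{\left(c,x \right)} = \frac{1}{- \frac{2}{3} + x}$
$\left(\left(-4 - 6\right) Y{\left(2,-1 \right)}\right)^{2} = \left(\left(-4 - 6\right) \frac{3}{-2 + 3 \left(-1\right)}\right)^{2} = \left(- 10 \frac{3}{-2 - 3}\right)^{2} = \left(- 10 \frac{3}{-5}\right)^{2} = \left(- 10 \cdot 3 \left(- \frac{1}{5}\right)\right)^{2} = \left(\left(-10\right) \left(- \frac{3}{5}\right)\right)^{2} = 6^{2} = 36$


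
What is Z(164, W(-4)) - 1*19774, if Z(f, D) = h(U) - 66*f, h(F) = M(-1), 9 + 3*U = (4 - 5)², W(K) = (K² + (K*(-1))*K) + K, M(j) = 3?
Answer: -30595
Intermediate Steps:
W(K) = K (W(K) = (K² + (-K)*K) + K = (K² - K²) + K = 0 + K = K)
U = -8/3 (U = -3 + (4 - 5)²/3 = -3 + (⅓)*(-1)² = -3 + (⅓)*1 = -3 + ⅓ = -8/3 ≈ -2.6667)
h(F) = 3
Z(f, D) = 3 - 66*f
Z(164, W(-4)) - 1*19774 = (3 - 66*164) - 1*19774 = (3 - 10824) - 19774 = -10821 - 19774 = -30595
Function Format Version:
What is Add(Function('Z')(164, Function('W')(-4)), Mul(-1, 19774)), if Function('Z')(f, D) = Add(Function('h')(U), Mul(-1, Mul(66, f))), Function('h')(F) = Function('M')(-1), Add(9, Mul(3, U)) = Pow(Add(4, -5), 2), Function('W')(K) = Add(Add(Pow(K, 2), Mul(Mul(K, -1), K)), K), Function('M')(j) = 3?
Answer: -30595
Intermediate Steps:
Function('W')(K) = K (Function('W')(K) = Add(Add(Pow(K, 2), Mul(Mul(-1, K), K)), K) = Add(Add(Pow(K, 2), Mul(-1, Pow(K, 2))), K) = Add(0, K) = K)
U = Rational(-8, 3) (U = Add(-3, Mul(Rational(1, 3), Pow(Add(4, -5), 2))) = Add(-3, Mul(Rational(1, 3), Pow(-1, 2))) = Add(-3, Mul(Rational(1, 3), 1)) = Add(-3, Rational(1, 3)) = Rational(-8, 3) ≈ -2.6667)
Function('h')(F) = 3
Function('Z')(f, D) = Add(3, Mul(-66, f)) (Function('Z')(f, D) = Add(3, Mul(-1, Mul(66, f))) = Add(3, Mul(-66, f)))
Add(Function('Z')(164, Function('W')(-4)), Mul(-1, 19774)) = Add(Add(3, Mul(-66, 164)), Mul(-1, 19774)) = Add(Add(3, -10824), -19774) = Add(-10821, -19774) = -30595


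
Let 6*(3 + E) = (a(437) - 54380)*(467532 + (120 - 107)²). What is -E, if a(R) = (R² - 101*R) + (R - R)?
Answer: -21619946417/3 ≈ -7.2066e+9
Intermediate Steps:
a(R) = R² - 101*R (a(R) = (R² - 101*R) + 0 = R² - 101*R)
E = 21619946417/3 (E = -3 + ((437*(-101 + 437) - 54380)*(467532 + (120 - 107)²))/6 = -3 + ((437*336 - 54380)*(467532 + 13²))/6 = -3 + ((146832 - 54380)*(467532 + 169))/6 = -3 + (92452*467701)/6 = -3 + (⅙)*43239892852 = -3 + 21619946426/3 = 21619946417/3 ≈ 7.2066e+9)
-E = -1*21619946417/3 = -21619946417/3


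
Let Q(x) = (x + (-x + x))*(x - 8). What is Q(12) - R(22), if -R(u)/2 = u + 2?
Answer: 96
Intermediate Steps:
Q(x) = x*(-8 + x) (Q(x) = (x + 0)*(-8 + x) = x*(-8 + x))
R(u) = -4 - 2*u (R(u) = -2*(u + 2) = -2*(2 + u) = -4 - 2*u)
Q(12) - R(22) = 12*(-8 + 12) - (-4 - 2*22) = 12*4 - (-4 - 44) = 48 - 1*(-48) = 48 + 48 = 96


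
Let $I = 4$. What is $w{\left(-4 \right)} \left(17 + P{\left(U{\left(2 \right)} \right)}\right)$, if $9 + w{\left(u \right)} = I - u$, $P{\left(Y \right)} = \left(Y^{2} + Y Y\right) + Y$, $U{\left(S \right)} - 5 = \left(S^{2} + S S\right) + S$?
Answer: $-482$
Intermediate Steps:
$U{\left(S \right)} = 5 + S + 2 S^{2}$ ($U{\left(S \right)} = 5 + \left(\left(S^{2} + S S\right) + S\right) = 5 + \left(\left(S^{2} + S^{2}\right) + S\right) = 5 + \left(2 S^{2} + S\right) = 5 + \left(S + 2 S^{2}\right) = 5 + S + 2 S^{2}$)
$P{\left(Y \right)} = Y + 2 Y^{2}$ ($P{\left(Y \right)} = \left(Y^{2} + Y^{2}\right) + Y = 2 Y^{2} + Y = Y + 2 Y^{2}$)
$w{\left(u \right)} = -5 - u$ ($w{\left(u \right)} = -9 - \left(-4 + u\right) = -5 - u$)
$w{\left(-4 \right)} \left(17 + P{\left(U{\left(2 \right)} \right)}\right) = \left(-5 - -4\right) \left(17 + \left(5 + 2 + 2 \cdot 2^{2}\right) \left(1 + 2 \left(5 + 2 + 2 \cdot 2^{2}\right)\right)\right) = \left(-5 + 4\right) \left(17 + \left(5 + 2 + 2 \cdot 4\right) \left(1 + 2 \left(5 + 2 + 2 \cdot 4\right)\right)\right) = - (17 + \left(5 + 2 + 8\right) \left(1 + 2 \left(5 + 2 + 8\right)\right)) = - (17 + 15 \left(1 + 2 \cdot 15\right)) = - (17 + 15 \left(1 + 30\right)) = - (17 + 15 \cdot 31) = - (17 + 465) = \left(-1\right) 482 = -482$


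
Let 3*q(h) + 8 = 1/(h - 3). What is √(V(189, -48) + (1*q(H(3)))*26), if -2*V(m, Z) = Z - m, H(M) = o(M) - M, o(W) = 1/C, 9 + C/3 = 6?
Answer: √5199810/330 ≈ 6.9100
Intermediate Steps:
C = -9 (C = -27 + 3*6 = -27 + 18 = -9)
o(W) = -⅑ (o(W) = 1/(-9) = -⅑)
H(M) = -⅑ - M
q(h) = -8/3 + 1/(3*(-3 + h)) (q(h) = -8/3 + 1/(3*(h - 3)) = -8/3 + 1/(3*(-3 + h)))
V(m, Z) = m/2 - Z/2 (V(m, Z) = -(Z - m)/2 = m/2 - Z/2)
√(V(189, -48) + (1*q(H(3)))*26) = √(((½)*189 - ½*(-48)) + (1*((25 - 8*(-⅑ - 1*3))/(3*(-3 + (-⅑ - 1*3)))))*26) = √((189/2 + 24) + (1*((25 - 8*(-⅑ - 3))/(3*(-3 + (-⅑ - 3)))))*26) = √(237/2 + (1*((25 - 8*(-28/9))/(3*(-3 - 28/9))))*26) = √(237/2 + (1*((25 + 224/9)/(3*(-55/9))))*26) = √(237/2 + (1*((⅓)*(-9/55)*(449/9)))*26) = √(237/2 + (1*(-449/165))*26) = √(237/2 - 449/165*26) = √(237/2 - 11674/165) = √(15757/330) = √5199810/330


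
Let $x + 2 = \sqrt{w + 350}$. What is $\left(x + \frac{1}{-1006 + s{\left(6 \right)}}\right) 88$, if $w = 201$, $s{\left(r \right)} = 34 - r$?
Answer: $- \frac{86108}{489} + 88 \sqrt{551} \approx 1889.6$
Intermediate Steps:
$x = -2 + \sqrt{551}$ ($x = -2 + \sqrt{201 + 350} = -2 + \sqrt{551} \approx 21.473$)
$\left(x + \frac{1}{-1006 + s{\left(6 \right)}}\right) 88 = \left(\left(-2 + \sqrt{551}\right) + \frac{1}{-1006 + \left(34 - 6\right)}\right) 88 = \left(\left(-2 + \sqrt{551}\right) + \frac{1}{-1006 + 28}\right) 88 = \left(\left(-2 + \sqrt{551}\right) + \frac{1}{-978}\right) 88 = \left(\left(-2 + \sqrt{551}\right) - \frac{1}{978}\right) 88 = \left(- \frac{1957}{978} + \sqrt{551}\right) 88 = - \frac{86108}{489} + 88 \sqrt{551}$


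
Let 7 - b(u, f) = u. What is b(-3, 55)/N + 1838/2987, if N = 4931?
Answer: 9093048/14728897 ≈ 0.61736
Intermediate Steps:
b(u, f) = 7 - u
b(-3, 55)/N + 1838/2987 = (7 - 1*(-3))/4931 + 1838/2987 = (7 + 3)*(1/4931) + 1838*(1/2987) = 10*(1/4931) + 1838/2987 = 10/4931 + 1838/2987 = 9093048/14728897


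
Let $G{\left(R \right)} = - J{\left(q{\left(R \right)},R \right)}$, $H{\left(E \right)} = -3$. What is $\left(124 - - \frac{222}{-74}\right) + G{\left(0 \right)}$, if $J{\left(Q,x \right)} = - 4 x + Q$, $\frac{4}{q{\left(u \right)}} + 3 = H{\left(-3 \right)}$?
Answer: $\frac{365}{3} \approx 121.67$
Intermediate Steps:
$q{\left(u \right)} = - \frac{2}{3}$ ($q{\left(u \right)} = \frac{4}{-3 - 3} = \frac{4}{-6} = 4 \left(- \frac{1}{6}\right) = - \frac{2}{3}$)
$J{\left(Q,x \right)} = Q - 4 x$
$G{\left(R \right)} = \frac{2}{3} + 4 R$ ($G{\left(R \right)} = - (- \frac{2}{3} - 4 R) = \frac{2}{3} + 4 R$)
$\left(124 - - \frac{222}{-74}\right) + G{\left(0 \right)} = \left(124 - - \frac{222}{-74}\right) + \left(\frac{2}{3} + 4 \cdot 0\right) = \left(124 - \left(-222\right) \left(- \frac{1}{74}\right)\right) + \left(\frac{2}{3} + 0\right) = \left(124 - 3\right) + \frac{2}{3} = 121 + \frac{2}{3} = \frac{365}{3}$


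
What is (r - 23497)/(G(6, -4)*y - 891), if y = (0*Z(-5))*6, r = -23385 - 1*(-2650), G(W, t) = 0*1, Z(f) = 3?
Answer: 14744/297 ≈ 49.643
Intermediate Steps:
G(W, t) = 0
r = -20735 (r = -23385 + 2650 = -20735)
y = 0 (y = (0*3)*6 = 0*6 = 0)
(r - 23497)/(G(6, -4)*y - 891) = (-20735 - 23497)/(0*0 - 891) = -44232/(0 - 891) = -44232/(-891) = -44232*(-1/891) = 14744/297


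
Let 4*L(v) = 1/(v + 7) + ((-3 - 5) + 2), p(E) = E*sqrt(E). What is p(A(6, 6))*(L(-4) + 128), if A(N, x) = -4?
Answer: -3038*I/3 ≈ -1012.7*I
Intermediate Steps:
p(E) = E**(3/2)
L(v) = -3/2 + 1/(4*(7 + v)) (L(v) = (1/(v + 7) + ((-3 - 5) + 2))/4 = (1/(7 + v) + (-8 + 2))/4 = (1/(7 + v) - 6)/4 = (-6 + 1/(7 + v))/4 = -3/2 + 1/(4*(7 + v)))
p(A(6, 6))*(L(-4) + 128) = (-4)**(3/2)*((-41 - 6*(-4))/(4*(7 - 4)) + 128) = (-8*I)*((1/4)*(-41 + 24)/3 + 128) = (-8*I)*((1/4)*(1/3)*(-17) + 128) = (-8*I)*(-17/12 + 128) = -8*I*(1519/12) = -3038*I/3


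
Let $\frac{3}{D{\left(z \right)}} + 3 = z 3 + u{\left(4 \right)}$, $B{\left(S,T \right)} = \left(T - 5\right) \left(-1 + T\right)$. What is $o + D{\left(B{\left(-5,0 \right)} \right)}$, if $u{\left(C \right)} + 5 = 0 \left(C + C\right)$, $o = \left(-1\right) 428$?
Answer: $- \frac{2993}{7} \approx -427.57$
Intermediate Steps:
$B{\left(S,T \right)} = \left(-1 + T\right) \left(-5 + T\right)$ ($B{\left(S,T \right)} = \left(-5 + T\right) \left(-1 + T\right) = \left(-1 + T\right) \left(-5 + T\right)$)
$o = -428$
$u{\left(C \right)} = -5$ ($u{\left(C \right)} = -5 + 0 \left(C + C\right) = -5 + 0 \cdot 2 C = -5 + 0 = -5$)
$D{\left(z \right)} = \frac{3}{-8 + 3 z}$ ($D{\left(z \right)} = \frac{3}{-3 + \left(z 3 - 5\right)} = \frac{3}{-3 + \left(3 z - 5\right)} = \frac{3}{-3 + \left(-5 + 3 z\right)} = \frac{3}{-8 + 3 z}$)
$o + D{\left(B{\left(-5,0 \right)} \right)} = -428 + \frac{3}{-8 + 3 \left(5 + 0^{2} - 0\right)} = -428 + \frac{3}{-8 + 3 \left(5 + 0 + 0\right)} = -428 + \frac{3}{-8 + 3 \cdot 5} = -428 + \frac{3}{-8 + 15} = -428 + \frac{3}{7} = - \frac{2993}{7}$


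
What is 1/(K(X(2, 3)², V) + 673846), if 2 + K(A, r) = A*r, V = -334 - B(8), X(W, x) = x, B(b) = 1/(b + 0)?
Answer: 8/5366695 ≈ 1.4907e-6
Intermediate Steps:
B(b) = 1/b
V = -2673/8 (V = -334 - 1/8 = -334 - 1*⅛ = -334 - ⅛ = -2673/8 ≈ -334.13)
K(A, r) = -2 + A*r
1/(K(X(2, 3)², V) + 673846) = 1/((-2 + 3²*(-2673/8)) + 673846) = 1/((-2 + 9*(-2673/8)) + 673846) = 1/((-2 - 24057/8) + 673846) = 1/(-24073/8 + 673846) = 1/(5366695/8) = 8/5366695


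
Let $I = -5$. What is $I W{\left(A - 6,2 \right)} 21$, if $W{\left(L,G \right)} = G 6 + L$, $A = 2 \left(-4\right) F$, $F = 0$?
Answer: $-630$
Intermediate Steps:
$A = 0$ ($A = 2 \left(-4\right) 0 = \left(-8\right) 0 = 0$)
$W{\left(L,G \right)} = L + 6 G$ ($W{\left(L,G \right)} = 6 G + L = L + 6 G$)
$I W{\left(A - 6,2 \right)} 21 = - 5 \left(\left(0 - 6\right) + 6 \cdot 2\right) 21 = - 5 \left(\left(0 - 6\right) + 12\right) 21 = - 5 \left(-6 + 12\right) 21 = \left(-5\right) 6 \cdot 21 = \left(-30\right) 21 = -630$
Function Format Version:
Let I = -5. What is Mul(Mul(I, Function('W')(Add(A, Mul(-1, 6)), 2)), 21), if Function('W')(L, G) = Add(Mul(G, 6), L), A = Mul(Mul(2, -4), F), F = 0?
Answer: -630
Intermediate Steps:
A = 0 (A = Mul(Mul(2, -4), 0) = Mul(-8, 0) = 0)
Function('W')(L, G) = Add(L, Mul(6, G)) (Function('W')(L, G) = Add(Mul(6, G), L) = Add(L, Mul(6, G)))
Mul(Mul(I, Function('W')(Add(A, Mul(-1, 6)), 2)), 21) = Mul(Mul(-5, Add(Add(0, Mul(-1, 6)), Mul(6, 2))), 21) = Mul(Mul(-5, Add(Add(0, -6), 12)), 21) = Mul(Mul(-5, Add(-6, 12)), 21) = Mul(Mul(-5, 6), 21) = Mul(-30, 21) = -630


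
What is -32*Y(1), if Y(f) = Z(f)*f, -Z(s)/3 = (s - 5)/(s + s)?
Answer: -192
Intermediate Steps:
Z(s) = -3*(-5 + s)/(2*s) (Z(s) = -3*(s - 5)/(s + s) = -3*(-5 + s)/(2*s))
Y(f) = 15/2 - 3*f/2 (Y(f) = (3*(5 - f)/(2*f))*f = 15/2 - 3*f/2)
-32*Y(1) = -32*(15/2 - 3/2*1) = -32*(15/2 - 3/2) = -32*6 = -192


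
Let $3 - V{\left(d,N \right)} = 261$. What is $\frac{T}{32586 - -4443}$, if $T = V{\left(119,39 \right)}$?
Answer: $- \frac{86}{12343} \approx -0.0069675$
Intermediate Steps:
$V{\left(d,N \right)} = -258$ ($V{\left(d,N \right)} = 3 - 261 = -258$)
$T = -258$
$\frac{T}{32586 - -4443} = - \frac{258}{32586 - -4443} = - \frac{258}{32586 + 4443} = - \frac{258}{37029} = \left(-258\right) \frac{1}{37029} = - \frac{86}{12343}$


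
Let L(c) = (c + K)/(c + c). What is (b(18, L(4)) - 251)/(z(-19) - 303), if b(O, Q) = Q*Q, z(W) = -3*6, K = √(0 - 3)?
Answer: 16051/20544 - I*√3/2568 ≈ 0.7813 - 0.00067447*I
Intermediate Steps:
K = I*√3 (K = √(-3) = I*√3 ≈ 1.732*I)
z(W) = -18
L(c) = (c + I*√3)/(2*c) (L(c) = (c + I*√3)/(c + c) = (c + I*√3)/((2*c)) = (c + I*√3)*(1/(2*c)) = (c + I*√3)/(2*c))
b(O, Q) = Q²
(b(18, L(4)) - 251)/(z(-19) - 303) = (((½)*(4 + I*√3)/4)² - 251)/(-18 - 303) = (((½)*(¼)*(4 + I*√3))² - 251)/(-321) = ((½ + I*√3/8)² - 251)*(-1/321) = (-251 + (½ + I*√3/8)²)*(-1/321) = 251/321 - (½ + I*√3/8)²/321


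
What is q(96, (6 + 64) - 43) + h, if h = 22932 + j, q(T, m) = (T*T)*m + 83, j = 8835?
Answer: 280682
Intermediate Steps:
q(T, m) = 83 + m*T² (q(T, m) = T²*m + 83 = m*T² + 83 = 83 + m*T²)
h = 31767 (h = 22932 + 8835 = 31767)
q(96, (6 + 64) - 43) + h = (83 + ((6 + 64) - 43)*96²) + 31767 = (83 + (70 - 43)*9216) + 31767 = (83 + 27*9216) + 31767 = (83 + 248832) + 31767 = 248915 + 31767 = 280682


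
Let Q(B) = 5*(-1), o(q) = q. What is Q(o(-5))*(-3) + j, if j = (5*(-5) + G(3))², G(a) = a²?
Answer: 271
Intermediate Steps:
Q(B) = -5
j = 256 (j = (5*(-5) + 3²)² = (-25 + 9)² = (-16)² = 256)
Q(o(-5))*(-3) + j = -5*(-3) + 256 = 15 + 256 = 271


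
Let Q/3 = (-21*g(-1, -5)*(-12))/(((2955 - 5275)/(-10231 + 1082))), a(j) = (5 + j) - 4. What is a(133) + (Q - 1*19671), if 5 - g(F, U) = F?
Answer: -478247/290 ≈ -1649.1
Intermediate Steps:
g(F, U) = 5 - F
a(j) = 1 + j
Q = 5187483/290 (Q = 3*((-21*(5 - 1*(-1))*(-12))/(((2955 - 5275)/(-10231 + 1082)))) = 3*((-21*(5 + 1)*(-12))/((-2320/(-9149)))) = 3*((-21*6*(-12))/((-2320*(-1/9149)))) = 3*((-126*(-12))/(2320/9149)) = 3*(1512*(9149/2320)) = 3*(1729161/290) = 5187483/290 ≈ 17888.)
a(133) + (Q - 1*19671) = (1 + 133) + (5187483/290 - 1*19671) = 134 + (5187483/290 - 19671) = 134 - 517107/290 = -478247/290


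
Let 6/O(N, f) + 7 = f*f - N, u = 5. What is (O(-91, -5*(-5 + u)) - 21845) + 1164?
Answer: -289533/14 ≈ -20681.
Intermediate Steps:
O(N, f) = 6/(-7 + f² - N) (O(N, f) = 6/(-7 + (f*f - N)) = 6/(-7 + (f² - N)) = 6/(-7 + f² - N))
(O(-91, -5*(-5 + u)) - 21845) + 1164 = (6/(-7 + (-5*(-5 + 5))² - 1*(-91)) - 21845) + 1164 = (6/(-7 + (-5*0)² + 91) - 21845) + 1164 = (6/(-7 + 0² + 91) - 21845) + 1164 = (6/(-7 + 0 + 91) - 21845) + 1164 = (6/84 - 21845) + 1164 = (6*(1/84) - 21845) + 1164 = (1/14 - 21845) + 1164 = -305829/14 + 1164 = -289533/14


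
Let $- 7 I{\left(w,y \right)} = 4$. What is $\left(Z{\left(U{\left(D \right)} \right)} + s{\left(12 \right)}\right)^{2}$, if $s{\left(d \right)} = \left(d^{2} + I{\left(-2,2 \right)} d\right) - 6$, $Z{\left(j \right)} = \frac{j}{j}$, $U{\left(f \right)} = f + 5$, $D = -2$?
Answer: $\frac{855625}{49} \approx 17462.0$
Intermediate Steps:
$I{\left(w,y \right)} = - \frac{4}{7}$ ($I{\left(w,y \right)} = \left(- \frac{1}{7}\right) 4 = - \frac{4}{7}$)
$U{\left(f \right)} = 5 + f$
$Z{\left(j \right)} = 1$
$s{\left(d \right)} = -6 + d^{2} - \frac{4 d}{7}$ ($s{\left(d \right)} = \left(d^{2} - \frac{4 d}{7}\right) - 6 = -6 + d^{2} - \frac{4 d}{7}$)
$\left(Z{\left(U{\left(D \right)} \right)} + s{\left(12 \right)}\right)^{2} = \left(1 - \left(\frac{90}{7} - 144\right)\right)^{2} = \left(1 - - \frac{918}{7}\right)^{2} = \left(1 + \frac{918}{7}\right)^{2} = \left(\frac{925}{7}\right)^{2} = \frac{855625}{49}$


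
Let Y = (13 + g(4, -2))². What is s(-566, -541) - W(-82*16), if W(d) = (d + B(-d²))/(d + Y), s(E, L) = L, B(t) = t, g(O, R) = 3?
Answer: -71686/33 ≈ -2172.3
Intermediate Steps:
Y = 256 (Y = (13 + 3)² = 16² = 256)
W(d) = (d - d²)/(256 + d) (W(d) = (d - d²)/(d + 256) = (d - d²)/(256 + d))
s(-566, -541) - W(-82*16) = -541 - (-82*16)*(1 - (-82)*16)/(256 - 82*16) = -541 - (-1312)*(1 - 1*(-1312))/(256 - 1312) = -541 - (-1312)*(1 + 1312)/(-1056) = -541 - (-1312)*(-1)*1313/1056 = -541 - 1*53833/33 = -541 - 53833/33 = -71686/33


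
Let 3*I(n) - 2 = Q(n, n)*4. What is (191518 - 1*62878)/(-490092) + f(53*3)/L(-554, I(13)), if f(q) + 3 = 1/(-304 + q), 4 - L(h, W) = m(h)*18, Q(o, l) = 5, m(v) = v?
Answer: -3881125269/14769330830 ≈ -0.26278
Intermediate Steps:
I(n) = 22/3 (I(n) = 2/3 + (5*4)/3 = 2/3 + (1/3)*20 = 2/3 + 20/3 = 22/3)
L(h, W) = 4 - 18*h (L(h, W) = 4 - h*18 = 4 - 18*h)
f(q) = -3 + 1/(-304 + q)
(191518 - 1*62878)/(-490092) + f(53*3)/L(-554, I(13)) = (191518 - 1*62878)/(-490092) + ((913 - 159*3)/(-304 + 53*3))/(4 - 18*(-554)) = (191518 - 62878)*(-1/490092) + ((913 - 3*159)/(-304 + 159))/(4 + 9972) = 128640*(-1/490092) + ((913 - 477)/(-145))/9976 = -10720/40841 - 1/145*436*(1/9976) = -10720/40841 - 436/145*1/9976 = -10720/40841 - 109/361630 = -3881125269/14769330830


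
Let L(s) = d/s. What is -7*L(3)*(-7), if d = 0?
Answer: 0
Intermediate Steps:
L(s) = 0 (L(s) = 0/s = 0)
-7*L(3)*(-7) = -7*0*(-7) = 0*(-7) = 0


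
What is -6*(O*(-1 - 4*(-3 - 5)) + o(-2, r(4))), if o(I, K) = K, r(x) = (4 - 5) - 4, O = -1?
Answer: 216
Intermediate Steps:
r(x) = -5 (r(x) = -1 - 4 = -5)
-6*(O*(-1 - 4*(-3 - 5)) + o(-2, r(4))) = -6*(-(-1 - 4*(-3 - 5)) - 5) = -6*(-(-1 - 4*(-8)) - 5) = -6*(-(-1 + 32) - 5) = -6*(-1*31 - 5) = -6*(-31 - 5) = -6*(-36) = 216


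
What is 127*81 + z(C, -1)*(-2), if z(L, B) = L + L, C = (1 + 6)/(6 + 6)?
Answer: 30854/3 ≈ 10285.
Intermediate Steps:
C = 7/12 ≈ 0.58333
z(L, B) = 2*L
127*81 + z(C, -1)*(-2) = 127*81 + (2*(7/12))*(-2) = 10287 + (7/6)*(-2) = 10287 - 7/3 = 30854/3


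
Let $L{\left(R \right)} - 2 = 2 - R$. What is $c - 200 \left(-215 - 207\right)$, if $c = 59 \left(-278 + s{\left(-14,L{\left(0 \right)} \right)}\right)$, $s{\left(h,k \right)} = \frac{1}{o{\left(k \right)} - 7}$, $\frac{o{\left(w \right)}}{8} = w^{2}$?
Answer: $\frac{8227817}{121} \approx 67999.0$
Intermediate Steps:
$o{\left(w \right)} = 8 w^{2}$
$L{\left(R \right)} = 4 - R$ ($L{\left(R \right)} = 2 - \left(-2 + R\right) = 4 - R$)
$s{\left(h,k \right)} = \frac{1}{-7 + 8 k^{2}}$ ($s{\left(h,k \right)} = \frac{1}{8 k^{2} - 7} = \frac{1}{-7 + 8 k^{2}}$)
$c = - \frac{1984583}{121}$ ($c = 59 \left(-278 + \frac{1}{-7 + 8 \left(4 - 0\right)^{2}}\right) = 59 \left(-278 + \frac{1}{-7 + 8 \left(4 + 0\right)^{2}}\right) = 59 \left(-278 + \frac{1}{-7 + 8 \cdot 4^{2}}\right) = 59 \left(-278 + \frac{1}{-7 + 8 \cdot 16}\right) = 59 \left(-278 + \frac{1}{-7 + 128}\right) = 59 \left(-278 + \frac{1}{121}\right) = 59 \left(- \frac{33637}{121}\right) = - \frac{1984583}{121} \approx -16402.0$)
$c - 200 \left(-215 - 207\right) = - \frac{1984583}{121} - 200 \left(-215 - 207\right) = - \frac{1984583}{121} - 200 \left(-422\right) = - \frac{1984583}{121} - -84400 = - \frac{1984583}{121} + 84400 = \frac{8227817}{121}$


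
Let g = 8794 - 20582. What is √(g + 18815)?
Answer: √7027 ≈ 83.827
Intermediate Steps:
g = -11788
√(g + 18815) = √(-11788 + 18815) = √7027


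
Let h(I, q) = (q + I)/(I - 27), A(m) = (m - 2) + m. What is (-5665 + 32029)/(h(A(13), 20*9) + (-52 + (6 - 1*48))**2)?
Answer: 6591/2192 ≈ 3.0068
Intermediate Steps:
A(m) = -2 + 2*m (A(m) = (-2 + m) + m = -2 + 2*m)
h(I, q) = (I + q)/(-27 + I)
(-5665 + 32029)/(h(A(13), 20*9) + (-52 + (6 - 1*48))**2) = (-5665 + 32029)/(((-2 + 2*13) + 20*9)/(-27 + (-2 + 2*13)) + (-52 + (6 - 1*48))**2) = 26364/(((-2 + 26) + 180)/(-27 + (-2 + 26)) + (-52 + (6 - 48))**2) = 26364/((24 + 180)/(-27 + 24) + (-52 - 42)**2) = 26364/(204/(-3) + (-94)**2) = 26364/(-1/3*204 + 8836) = 26364/(-68 + 8836) = 26364/8768 = 26364*(1/8768) = 6591/2192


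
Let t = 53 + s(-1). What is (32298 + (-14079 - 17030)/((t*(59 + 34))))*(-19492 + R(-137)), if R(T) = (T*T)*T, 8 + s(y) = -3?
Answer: -108923337377585/1302 ≈ -8.3659e+10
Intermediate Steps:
s(y) = -11 (s(y) = -8 - 3 = -11)
R(T) = T**3 (R(T) = T**2*T = T**3)
t = 42 (t = 53 - 11 = 42)
(32298 + (-14079 - 17030)/((t*(59 + 34))))*(-19492 + R(-137)) = (32298 + (-14079 - 17030)/((42*(59 + 34))))*(-19492 + (-137)**3) = (32298 - 31109/(42*93))*(-19492 - 2571353) = (32298 - 31109/3906)*(-2590845) = (126124879/3906)*(-2590845) = -108923337377585/1302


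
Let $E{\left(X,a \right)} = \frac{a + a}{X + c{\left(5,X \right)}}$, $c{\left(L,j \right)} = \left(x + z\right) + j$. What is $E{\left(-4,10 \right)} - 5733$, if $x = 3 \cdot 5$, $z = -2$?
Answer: $-5729$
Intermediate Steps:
$x = 15$
$c{\left(L,j \right)} = 13 + j$ ($c{\left(L,j \right)} = \left(15 - 2\right) + j = 13 + j$)
$E{\left(X,a \right)} = \frac{2 a}{13 + 2 X}$ ($E{\left(X,a \right)} = \frac{a + a}{X + \left(13 + X\right)} = \frac{2 a}{13 + 2 X}$)
$E{\left(-4,10 \right)} - 5733 = 2 \cdot 10 \frac{1}{13 + 2 \left(-4\right)} - 5733 = 2 \cdot 10 \frac{1}{13 - 8} - 5733 = 2 \cdot 10 \cdot \frac{1}{5} - 5733 = 4 - 5733 = -5729$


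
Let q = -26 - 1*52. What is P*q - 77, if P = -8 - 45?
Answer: 4057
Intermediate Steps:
q = -78 (q = -26 - 52 = -78)
P = -53
P*q - 77 = -53*(-78) - 77 = 4134 - 77 = 4057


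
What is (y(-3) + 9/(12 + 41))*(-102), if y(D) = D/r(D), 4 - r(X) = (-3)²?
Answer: -20808/265 ≈ -78.521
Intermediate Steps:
r(X) = -5 (r(X) = 4 - 1*(-3)² = 4 - 1*9 = 4 - 9 = -5)
y(D) = -D/5 (y(D) = D/(-5) = D*(-⅕) = -D/5)
(y(-3) + 9/(12 + 41))*(-102) = (-⅕*(-3) + 9/(12 + 41))*(-102) = (⅗ + 9/53)*(-102) = (204/265)*(-102) = -20808/265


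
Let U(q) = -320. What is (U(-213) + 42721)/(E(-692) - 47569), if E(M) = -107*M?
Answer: 42401/26475 ≈ 1.6015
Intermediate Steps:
(U(-213) + 42721)/(E(-692) - 47569) = (-320 + 42721)/(-107*(-692) - 47569) = 42401/(74044 - 47569) = 42401/26475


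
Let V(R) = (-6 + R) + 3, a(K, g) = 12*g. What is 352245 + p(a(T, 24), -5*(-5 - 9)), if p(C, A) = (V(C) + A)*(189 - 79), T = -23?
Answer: 391295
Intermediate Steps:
V(R) = -3 + R
p(C, A) = -330 + 110*A + 110*C (p(C, A) = ((-3 + C) + A)*(189 - 79) = (-3 + A + C)*110 = -330 + 110*A + 110*C)
352245 + p(a(T, 24), -5*(-5 - 9)) = 352245 + (-330 + 110*(-5*(-5 - 9)) + 110*(12*24)) = 352245 + (-330 + 110*(-5*(-14)) + 110*288) = 352245 + (-330 + 110*70 + 31680) = 352245 + (-330 + 7700 + 31680) = 352245 + 39050 = 391295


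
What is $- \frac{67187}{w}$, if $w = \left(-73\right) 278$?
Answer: $\frac{67187}{20294} \approx 3.3107$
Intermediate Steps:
$w = -20294$
$- \frac{67187}{w} = - \frac{67187}{-20294} = \left(-67187\right) \left(- \frac{1}{20294}\right) = \frac{67187}{20294}$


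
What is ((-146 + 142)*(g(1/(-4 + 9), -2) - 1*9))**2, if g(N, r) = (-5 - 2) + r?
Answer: 5184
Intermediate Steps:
g(N, r) = -7 + r
((-146 + 142)*(g(1/(-4 + 9), -2) - 1*9))**2 = ((-146 + 142)*((-7 - 2) - 1*9))**2 = (-4*(-9 - 9))**2 = (-4*(-18))**2 = 72**2 = 5184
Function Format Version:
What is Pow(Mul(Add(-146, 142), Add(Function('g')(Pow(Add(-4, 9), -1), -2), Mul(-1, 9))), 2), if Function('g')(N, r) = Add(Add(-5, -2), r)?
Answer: 5184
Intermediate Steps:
Function('g')(N, r) = Add(-7, r)
Pow(Mul(Add(-146, 142), Add(Function('g')(Pow(Add(-4, 9), -1), -2), Mul(-1, 9))), 2) = Pow(Mul(Add(-146, 142), Add(Add(-7, -2), Mul(-1, 9))), 2) = Pow(Mul(-4, Add(-9, -9)), 2) = Pow(Mul(-4, -18), 2) = Pow(72, 2) = 5184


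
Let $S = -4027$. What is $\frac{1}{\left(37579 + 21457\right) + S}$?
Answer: $\frac{1}{55009} \approx 1.8179 \cdot 10^{-5}$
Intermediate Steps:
$\frac{1}{\left(37579 + 21457\right) + S} = \frac{1}{\left(37579 + 21457\right) - 4027} = \frac{1}{59036 - 4027} = \frac{1}{55009}$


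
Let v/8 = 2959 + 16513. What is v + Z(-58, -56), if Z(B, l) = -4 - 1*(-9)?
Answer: 155781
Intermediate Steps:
Z(B, l) = 5 (Z(B, l) = -4 + 9 = 5)
v = 155776 (v = 8*(2959 + 16513) = 8*19472 = 155776)
v + Z(-58, -56) = 155776 + 5 = 155781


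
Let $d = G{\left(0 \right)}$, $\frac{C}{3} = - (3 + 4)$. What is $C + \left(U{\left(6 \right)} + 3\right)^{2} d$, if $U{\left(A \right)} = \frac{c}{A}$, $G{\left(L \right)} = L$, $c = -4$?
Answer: $-21$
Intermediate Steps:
$U{\left(A \right)} = - \frac{4}{A}$
$C = -21$ ($C = 3 \left(- (3 + 4)\right) = 3 \left(\left(-1\right) 7\right) = 3 \left(-7\right) = -21$)
$d = 0$
$C + \left(U{\left(6 \right)} + 3\right)^{2} d = -21 + \left(- \frac{4}{6} + 3\right)^{2} \cdot 0 = -21 + \left(\left(-4\right) \frac{1}{6} + 3\right)^{2} \cdot 0 = -21 + \left(- \frac{2}{3} + 3\right)^{2} \cdot 0 = -21 + \left(\frac{7}{3}\right)^{2} \cdot 0 = -21 + \frac{49}{9} \cdot 0 = -21 + 0 = -21$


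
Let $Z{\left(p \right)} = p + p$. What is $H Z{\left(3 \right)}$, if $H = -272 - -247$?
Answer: $-150$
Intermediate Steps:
$Z{\left(p \right)} = 2 p$
$H = -25$ ($H = -272 + 247 = -25$)
$H Z{\left(3 \right)} = - 25 \cdot 2 \cdot 3 = \left(-25\right) 6 = -150$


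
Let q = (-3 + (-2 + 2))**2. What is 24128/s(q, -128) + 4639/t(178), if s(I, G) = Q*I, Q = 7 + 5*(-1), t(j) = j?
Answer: 2189143/1602 ≈ 1366.5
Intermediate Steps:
Q = 2 (Q = 7 - 5 = 2)
q = 9 (q = (-3 + 0)**2 = (-3)**2 = 9)
s(I, G) = 2*I
24128/s(q, -128) + 4639/t(178) = 24128/((2*9)) + 4639/178 = 24128/18 + 4639*(1/178) = 24128*(1/18) + 4639/178 = 12064/9 + 4639/178 = 2189143/1602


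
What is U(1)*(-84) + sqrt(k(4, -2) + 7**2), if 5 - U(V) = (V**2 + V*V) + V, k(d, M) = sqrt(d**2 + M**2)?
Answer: -168 + sqrt(49 + 2*sqrt(5)) ≈ -160.69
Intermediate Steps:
k(d, M) = sqrt(M**2 + d**2)
U(V) = 5 - V - 2*V**2 (U(V) = 5 - ((V**2 + V*V) + V) = 5 - ((V**2 + V**2) + V) = 5 - (2*V**2 + V) = 5 - (V + 2*V**2) = 5 + (-V - 2*V**2) = 5 - V - 2*V**2)
U(1)*(-84) + sqrt(k(4, -2) + 7**2) = (5 - 1*1 - 2*1**2)*(-84) + sqrt(sqrt((-2)**2 + 4**2) + 7**2) = (5 - 1 - 2*1)*(-84) + sqrt(sqrt(4 + 16) + 49) = (5 - 1 - 2)*(-84) + sqrt(sqrt(20) + 49) = 2*(-84) + sqrt(2*sqrt(5) + 49) = -168 + sqrt(49 + 2*sqrt(5))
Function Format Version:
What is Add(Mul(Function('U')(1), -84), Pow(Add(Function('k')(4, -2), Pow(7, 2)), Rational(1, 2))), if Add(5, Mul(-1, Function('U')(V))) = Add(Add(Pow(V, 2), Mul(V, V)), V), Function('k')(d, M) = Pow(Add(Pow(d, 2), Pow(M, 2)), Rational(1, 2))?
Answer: Add(-168, Pow(Add(49, Mul(2, Pow(5, Rational(1, 2)))), Rational(1, 2))) ≈ -160.69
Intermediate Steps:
Function('k')(d, M) = Pow(Add(Pow(M, 2), Pow(d, 2)), Rational(1, 2))
Function('U')(V) = Add(5, Mul(-1, V), Mul(-2, Pow(V, 2))) (Function('U')(V) = Add(5, Mul(-1, Add(Add(Pow(V, 2), Mul(V, V)), V))) = Add(5, Mul(-1, Add(Add(Pow(V, 2), Pow(V, 2)), V))) = Add(5, Mul(-1, Add(Mul(2, Pow(V, 2)), V))) = Add(5, Mul(-1, Add(V, Mul(2, Pow(V, 2))))) = Add(5, Add(Mul(-1, V), Mul(-2, Pow(V, 2)))) = Add(5, Mul(-1, V), Mul(-2, Pow(V, 2))))
Add(Mul(Function('U')(1), -84), Pow(Add(Function('k')(4, -2), Pow(7, 2)), Rational(1, 2))) = Add(Mul(Add(5, Mul(-1, 1), Mul(-2, Pow(1, 2))), -84), Pow(Add(Pow(Add(Pow(-2, 2), Pow(4, 2)), Rational(1, 2)), Pow(7, 2)), Rational(1, 2))) = Add(Mul(Add(5, -1, Mul(-2, 1)), -84), Pow(Add(Pow(Add(4, 16), Rational(1, 2)), 49), Rational(1, 2))) = Add(Mul(Add(5, -1, -2), -84), Pow(Add(Pow(20, Rational(1, 2)), 49), Rational(1, 2))) = Add(Mul(2, -84), Pow(Add(Mul(2, Pow(5, Rational(1, 2))), 49), Rational(1, 2))) = Add(-168, Pow(Add(49, Mul(2, Pow(5, Rational(1, 2)))), Rational(1, 2)))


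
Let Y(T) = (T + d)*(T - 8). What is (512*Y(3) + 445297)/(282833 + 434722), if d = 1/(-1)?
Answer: 440177/717555 ≈ 0.61344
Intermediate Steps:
d = -1
Y(T) = (-1 + T)*(-8 + T) (Y(T) = (T - 1)*(T - 8) = (-1 + T)*(-8 + T))
(512*Y(3) + 445297)/(282833 + 434722) = (512*(8 + 3² - 9*3) + 445297)/(282833 + 434722) = (512*(8 + 9 - 27) + 445297)/717555 = (512*(-10) + 445297)*(1/717555) = (-5120 + 445297)*(1/717555) = 440177*(1/717555) = 440177/717555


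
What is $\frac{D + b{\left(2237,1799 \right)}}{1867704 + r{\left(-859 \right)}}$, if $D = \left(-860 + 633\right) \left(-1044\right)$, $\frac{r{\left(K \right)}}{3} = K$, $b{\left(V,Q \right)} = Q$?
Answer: $\frac{238787}{1865127} \approx 0.12803$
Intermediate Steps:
$r{\left(K \right)} = 3 K$
$D = 236988$ ($D = \left(-227\right) \left(-1044\right) = 236988$)
$\frac{D + b{\left(2237,1799 \right)}}{1867704 + r{\left(-859 \right)}} = \frac{236988 + 1799}{1867704 + 3 \left(-859\right)} = \frac{238787}{1867704 - 2577} = \frac{238787}{1865127}$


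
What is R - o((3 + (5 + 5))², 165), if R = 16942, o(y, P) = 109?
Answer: 16833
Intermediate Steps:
R - o((3 + (5 + 5))², 165) = 16942 - 1*109 = 16942 - 109 = 16833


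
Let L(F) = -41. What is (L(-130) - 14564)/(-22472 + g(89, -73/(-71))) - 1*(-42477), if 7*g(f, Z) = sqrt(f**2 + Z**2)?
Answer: 2649272164874108911/62368614314983 + 7258685*sqrt(39935090)/124737228629966 ≈ 42478.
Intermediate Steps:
g(f, Z) = sqrt(Z**2 + f**2)/7 (g(f, Z) = sqrt(f**2 + Z**2)/7 = sqrt(Z**2 + f**2)/7)
(L(-130) - 14564)/(-22472 + g(89, -73/(-71))) - 1*(-42477) = (-41 - 14564)/(-22472 + sqrt((-73/(-71))**2 + 89**2)/7) - 1*(-42477) = -14605/(-22472 + sqrt((-73*(-1/71))**2 + 7921)/7) + 42477 = -14605/(-22472 + sqrt((73/71)**2 + 7921)/7) + 42477 = -14605/(-22472 + sqrt(5329/5041 + 7921)/7) + 42477 = -14605/(-22472 + sqrt(39935090/5041)/7) + 42477 = -14605/(-22472 + (sqrt(39935090)/71)/7) + 42477 = -14605/(-22472 + sqrt(39935090)/497) + 42477 = 42477 - 14605/(-22472 + sqrt(39935090)/497)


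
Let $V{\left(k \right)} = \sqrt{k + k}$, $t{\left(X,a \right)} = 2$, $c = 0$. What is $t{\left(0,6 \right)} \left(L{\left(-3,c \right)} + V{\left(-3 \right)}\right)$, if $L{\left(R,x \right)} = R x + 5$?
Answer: $10 + 2 i \sqrt{6} \approx 10.0 + 4.899 i$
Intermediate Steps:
$L{\left(R,x \right)} = 5 + R x$
$V{\left(k \right)} = \sqrt{2} \sqrt{k}$ ($V{\left(k \right)} = \sqrt{2 k} = \sqrt{2} \sqrt{k}$)
$t{\left(0,6 \right)} \left(L{\left(-3,c \right)} + V{\left(-3 \right)}\right) = 2 \left(\left(5 - 0\right) + \sqrt{2} \sqrt{-3}\right) = 2 \left(\left(5 + 0\right) + \sqrt{2} i \sqrt{3}\right) = 2 \left(5 + i \sqrt{6}\right) = 10 + 2 i \sqrt{6}$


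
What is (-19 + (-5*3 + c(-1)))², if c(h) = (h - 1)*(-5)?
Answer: 576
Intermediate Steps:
c(h) = 5 - 5*h (c(h) = (-1 + h)*(-5) = 5 - 5*h)
(-19 + (-5*3 + c(-1)))² = (-19 + (-5*3 + (5 - 5*(-1))))² = (-19 + (-15 + (5 + 5)))² = (-19 + (-15 + 10))² = (-19 - 5)² = (-24)² = 576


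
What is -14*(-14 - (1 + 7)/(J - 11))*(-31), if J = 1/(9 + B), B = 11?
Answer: -1261204/219 ≈ -5758.9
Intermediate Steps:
J = 1/20 (J = 1/(9 + 11) = 1/20 ≈ 0.050000)
-14*(-14 - (1 + 7)/(J - 11))*(-31) = -14*(-14 - (1 + 7)/(1/20 - 11))*(-31) = -14*(-14 - 8/(-219/20))*(-31) = -14*(-14 - 8*(-20)/219)*(-31) = -14*(-14 - 1*(-160/219))*(-31) = -14*(-14 + 160/219)*(-31) = -14*(-2906/219)*(-31) = (40684/219)*(-31) = -1261204/219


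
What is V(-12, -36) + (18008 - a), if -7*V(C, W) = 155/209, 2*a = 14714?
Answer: 15582258/1463 ≈ 10651.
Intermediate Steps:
a = 7357 (a = (1/2)*14714 = 7357)
V(C, W) = -155/1463 (V(C, W) = -155/(7*209) = -1/7*155/209 = -155/1463)
V(-12, -36) + (18008 - a) = -155/1463 + (18008 - 1*7357) = -155/1463 + (18008 - 7357) = -155/1463 + 10651 = 15582258/1463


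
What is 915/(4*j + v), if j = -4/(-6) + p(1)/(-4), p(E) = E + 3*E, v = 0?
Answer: -2745/4 ≈ -686.25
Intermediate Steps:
p(E) = 4*E
j = -⅓ (j = -4/(-6) + (4*1)/(-4) = -4*(-⅙) + 4*(-¼) = ⅔ - 1 = -⅓ ≈ -0.33333)
915/(4*j + v) = 915/(4*(-⅓) + 0) = 915/(-4/3 + 0) = 915/(-4/3) = 915*(-¾) = -2745/4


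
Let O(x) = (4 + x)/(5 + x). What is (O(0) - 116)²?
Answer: 331776/25 ≈ 13271.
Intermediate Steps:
O(x) = (4 + x)/(5 + x)
(O(0) - 116)² = ((4 + 0)/(5 + 0) - 116)² = (4/5 - 116)² = ((⅕)*4 - 116)² = (⅘ - 116)² = (-576/5)² = 331776/25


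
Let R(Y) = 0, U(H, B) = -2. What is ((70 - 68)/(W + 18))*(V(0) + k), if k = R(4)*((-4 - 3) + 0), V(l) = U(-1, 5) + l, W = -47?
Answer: 4/29 ≈ 0.13793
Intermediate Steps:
V(l) = -2 + l
k = 0 (k = 0*((-4 - 3) + 0) = 0*(-7 + 0) = 0*(-7) = 0)
((70 - 68)/(W + 18))*(V(0) + k) = ((70 - 68)/(-47 + 18))*((-2 + 0) + 0) = (2/(-29))*(-2 + 0) = (2*(-1/29))*(-2) = -2/29*(-2) = 4/29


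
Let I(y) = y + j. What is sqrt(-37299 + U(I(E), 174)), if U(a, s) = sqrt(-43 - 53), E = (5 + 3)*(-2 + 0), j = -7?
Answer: sqrt(-37299 + 4*I*sqrt(6)) ≈ 0.025 + 193.13*I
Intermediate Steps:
E = -16 (E = 8*(-2) = -16)
I(y) = -7 + y (I(y) = y - 7 = -7 + y)
U(a, s) = 4*I*sqrt(6) (U(a, s) = sqrt(-96) = 4*I*sqrt(6))
sqrt(-37299 + U(I(E), 174)) = sqrt(-37299 + 4*I*sqrt(6))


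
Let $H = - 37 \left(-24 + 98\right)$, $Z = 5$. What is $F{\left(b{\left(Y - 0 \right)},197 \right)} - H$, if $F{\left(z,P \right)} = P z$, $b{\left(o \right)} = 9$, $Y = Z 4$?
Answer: $4511$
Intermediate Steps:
$Y = 20$ ($Y = 5 \cdot 4 = 20$)
$H = -2738$ ($H = \left(-37\right) 74 = -2738$)
$F{\left(b{\left(Y - 0 \right)},197 \right)} - H = 197 \cdot 9 - -2738 = 1773 + 2738 = 4511$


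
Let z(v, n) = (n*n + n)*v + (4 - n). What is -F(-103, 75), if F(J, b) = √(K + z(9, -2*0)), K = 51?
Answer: -√55 ≈ -7.4162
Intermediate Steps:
z(v, n) = 4 - n + v*(n + n²) (z(v, n) = (n² + n)*v + (4 - n) = (n + n²)*v + (4 - n) = v*(n + n²) + (4 - n) = 4 - n + v*(n + n²))
F(J, b) = √55 (F(J, b) = √(51 + (4 - (-2)*0 - 2*0*9 + 9*(-2*0)²)) = √(51 + (4 - 1*0 + 0*9 + 9*0²)) = √(51 + (4 + 0 + 0 + 9*0)) = √(51 + (4 + 0 + 0 + 0)) = √(51 + 4) = √55)
-F(-103, 75) = -√55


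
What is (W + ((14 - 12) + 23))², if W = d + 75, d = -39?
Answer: 3721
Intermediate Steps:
W = 36 (W = -39 + 75 = 36)
(W + ((14 - 12) + 23))² = (36 + ((14 - 12) + 23))² = (36 + (2 + 23))² = (36 + 25)² = 61² = 3721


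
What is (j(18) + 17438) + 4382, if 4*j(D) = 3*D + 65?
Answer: 87399/4 ≈ 21850.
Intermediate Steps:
j(D) = 65/4 + 3*D/4 (j(D) = (3*D + 65)/4 = (65 + 3*D)/4 = 65/4 + 3*D/4)
(j(18) + 17438) + 4382 = ((65/4 + (¾)*18) + 17438) + 4382 = ((65/4 + 27/2) + 17438) + 4382 = (119/4 + 17438) + 4382 = 69871/4 + 4382 = 87399/4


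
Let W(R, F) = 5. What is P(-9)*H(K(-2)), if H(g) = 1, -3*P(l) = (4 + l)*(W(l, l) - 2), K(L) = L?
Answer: 5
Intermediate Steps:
P(l) = -4 - l (P(l) = -(4 + l)*(5 - 2)/3 = -(4 + l)*3/3 = -(12 + 3*l)/3 = -4 - l)
P(-9)*H(K(-2)) = (-4 - 1*(-9))*1 = (-4 + 9)*1 = 5*1 = 5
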